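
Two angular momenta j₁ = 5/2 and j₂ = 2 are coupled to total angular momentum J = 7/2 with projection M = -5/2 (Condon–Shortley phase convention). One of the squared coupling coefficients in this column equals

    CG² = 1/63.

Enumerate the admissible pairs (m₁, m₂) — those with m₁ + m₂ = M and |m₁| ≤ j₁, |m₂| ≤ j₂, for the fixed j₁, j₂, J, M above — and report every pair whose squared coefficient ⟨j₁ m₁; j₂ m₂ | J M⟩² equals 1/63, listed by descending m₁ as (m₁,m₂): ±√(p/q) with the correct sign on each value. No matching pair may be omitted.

Admissible pairs with m₁+m₂ = M = -5/2: (-5/2,0), (-3/2,-1), (-1/2,-2)
  (m₁,m₂)=(-1/2,-2): CG² = 32/63, CG = +√(32/63)
  (m₁,m₂)=(-3/2,-1): CG² = 1/63, CG = −√(1/63)   ← matches the target
  (m₁,m₂)=(-5/2,0): CG² = 10/21, CG = −√(10/21)
Pairs with CG² = 1/63: (-3/2,-1): −√(1/63)

(-3/2,-1): −√(1/63)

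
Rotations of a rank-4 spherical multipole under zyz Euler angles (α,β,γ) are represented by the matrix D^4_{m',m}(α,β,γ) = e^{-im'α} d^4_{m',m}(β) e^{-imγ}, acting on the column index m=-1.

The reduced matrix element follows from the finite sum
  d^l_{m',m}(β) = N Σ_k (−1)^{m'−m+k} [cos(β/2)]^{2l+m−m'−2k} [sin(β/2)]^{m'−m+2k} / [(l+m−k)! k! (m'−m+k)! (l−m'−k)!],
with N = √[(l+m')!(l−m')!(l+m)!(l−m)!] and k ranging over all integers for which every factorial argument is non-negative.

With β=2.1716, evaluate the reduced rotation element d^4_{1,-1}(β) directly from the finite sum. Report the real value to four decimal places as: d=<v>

d=0.4000

d^4_{1,-1}(β=2.1716) via the finite sum:
Half-angle: c=0.466205, s=0.884677. N=√(120·6·6·120)=720.000000
The bounds max(0,m−m')=0 and min(l+m,l−m')=3 give 4 terms
  k=0: (−1)^2·720.0000/(72)·0.4662^6·0.8847^2 = +0.080358
  k=1: (−1)^3·720.0000/(24)·0.4662^4·0.8847^4 = -0.868096
  k=2: (−1)^4·720.0000/(48)·0.4662^2·0.8847^6 = +1.562978
  k=3: (−1)^5·720.0000/(720)·0.4662^0·0.8847^8 = -0.375212
d^4_{1,-1}(2.1716) = +0.080358 -0.868096 +1.562978 -0.375212 = +0.400028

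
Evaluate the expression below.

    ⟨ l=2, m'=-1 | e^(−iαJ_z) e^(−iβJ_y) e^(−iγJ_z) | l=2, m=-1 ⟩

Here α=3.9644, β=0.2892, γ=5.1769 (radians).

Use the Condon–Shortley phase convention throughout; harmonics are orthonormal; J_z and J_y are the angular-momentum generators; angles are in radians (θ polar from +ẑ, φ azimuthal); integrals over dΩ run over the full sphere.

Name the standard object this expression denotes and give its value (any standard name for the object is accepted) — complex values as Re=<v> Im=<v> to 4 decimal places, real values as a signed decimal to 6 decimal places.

Wigner D-matrix element, Re=-0.8621 Im=0.2511

This is a Wigner D-matrix element — the rotation-matrix element ⟨l m'| R(α,β,γ) |l m⟩ in the angular-momentum basis.
First d^2_{-1,-1}(β=0.2892), then the phase factors e^{-i(-1)α} and e^{-i(-1)γ}:
Half-angle: c=0.989564, s=0.144097. N=√(1·6·1·6)=6.000000
The bounds max(0,m−m')=0 and min(l+m,l−m')=1 give 2 terms
  k=0: (−1)^0·6.0000/(6)·0.9896^4·0.1441^0 = +0.958903
  k=1: (−1)^1·6.0000/(2)·0.9896^2·0.1441^2 = -0.060998
d^2_{-1,-1}(0.2892) = +0.958903 -0.060998 = +0.897905
Attach z-rotation phases: D = e^{-i(-1)(3.9644)}·(+0.897905)·e^{-i(-1)(5.1769)} = -0.862069+0.251141i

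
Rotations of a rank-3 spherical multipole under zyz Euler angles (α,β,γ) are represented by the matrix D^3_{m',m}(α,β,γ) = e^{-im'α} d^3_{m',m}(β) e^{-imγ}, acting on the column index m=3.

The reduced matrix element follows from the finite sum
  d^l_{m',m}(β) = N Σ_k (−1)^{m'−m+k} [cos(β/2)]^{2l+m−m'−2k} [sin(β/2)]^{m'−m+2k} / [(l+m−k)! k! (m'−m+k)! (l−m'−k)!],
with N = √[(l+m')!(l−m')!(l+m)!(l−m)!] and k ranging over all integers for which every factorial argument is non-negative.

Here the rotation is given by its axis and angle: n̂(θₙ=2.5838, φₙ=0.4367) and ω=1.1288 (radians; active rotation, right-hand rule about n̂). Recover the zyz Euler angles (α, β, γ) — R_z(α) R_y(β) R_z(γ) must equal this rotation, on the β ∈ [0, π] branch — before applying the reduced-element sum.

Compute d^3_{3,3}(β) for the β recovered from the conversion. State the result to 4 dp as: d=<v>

Axis–angle → zyz. n̂ = (sinθₙcosφₙ, sinθₙsinφₙ, cosθₙ) = (+0.479640, +0.223874, -0.848426), ω = 1.1288.
R = I cosω + sinω [n̂]ₓ + (1−cosω) n̂n̂ᵀ gives
  R = [+0.559395, +0.828340, -0.030513; -0.705443, +0.456426, -0.542241; -0.435233, +0.324852, +0.839669]
β = atan2(√(R₁₃²+R₂₃²), R₃₃) = 0.574123; α = atan2(R₂₃, R₁₃) mod 2π = 4.656177; γ = atan2(R₃₂, −R₃₁) mod 2π = 0.641184
d^3_{3,3}(β=0.5741) via the finite sum:
With c≡cos(β/2)=0.959080 and s≡sin(β/2)=0.283135, N=[720·1·720·1]^{1/2}=720.000000
k: max(0,(3)−(3))=0 … min(3+(3),3−(3))=0
  k=0: (−1)^0·720.0000/(720)·0.9591^6·0.2831^0 = +0.778268
d^3_{3,3}(0.5741) = +0.778268

d=0.7783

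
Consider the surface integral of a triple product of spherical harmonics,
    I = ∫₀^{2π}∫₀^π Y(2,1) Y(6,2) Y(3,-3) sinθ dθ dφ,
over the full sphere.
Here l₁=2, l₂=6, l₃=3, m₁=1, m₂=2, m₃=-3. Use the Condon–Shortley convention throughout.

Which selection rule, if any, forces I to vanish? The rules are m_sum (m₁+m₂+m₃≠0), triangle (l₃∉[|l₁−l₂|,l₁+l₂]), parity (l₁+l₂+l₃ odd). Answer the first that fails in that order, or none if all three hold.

triangle

azimuthal sum: 1 + 2 − 3 = 0  ✓
l₃ must lie in [4,8]; have l₃=3  ✗
L = 2 + 6 + 3 = 11 (odd)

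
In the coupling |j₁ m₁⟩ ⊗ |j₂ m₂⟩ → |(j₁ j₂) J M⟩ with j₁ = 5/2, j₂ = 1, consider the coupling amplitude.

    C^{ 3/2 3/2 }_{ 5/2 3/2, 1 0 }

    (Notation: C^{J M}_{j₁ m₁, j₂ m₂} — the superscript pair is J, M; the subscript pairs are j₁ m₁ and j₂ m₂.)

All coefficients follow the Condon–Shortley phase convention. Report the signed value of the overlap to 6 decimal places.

-0.516398  (= −√(4/15))

√[4·2!3!0!/6! · 4!1!1!1!3!0!] = √(48/5)
  +(−1)^1/∏(1,1,0,0,3,0)! = -1/6  (running -1/6)
⟨..|..⟩ = √(48/5)·(-1/6) = -0.516398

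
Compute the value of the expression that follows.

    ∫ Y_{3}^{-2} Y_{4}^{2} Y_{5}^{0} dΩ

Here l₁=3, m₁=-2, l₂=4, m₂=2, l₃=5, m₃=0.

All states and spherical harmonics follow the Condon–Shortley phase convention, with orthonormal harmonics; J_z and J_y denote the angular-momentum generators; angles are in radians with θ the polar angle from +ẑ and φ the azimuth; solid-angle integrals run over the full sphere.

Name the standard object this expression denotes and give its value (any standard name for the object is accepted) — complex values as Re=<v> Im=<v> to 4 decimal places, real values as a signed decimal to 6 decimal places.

This is a Gaunt coefficient — the integral of a triple product of spherical harmonics over the sphere.
m-sum 0 ✓  L=12 even ✓  1≤5≤7 ✓
Π(2lᵢ+1) = 7×9×11 = 693
triangle coeff Δ(3,4,5) = 1/180180
Σ_t [0,2]: t=0:+1/576 t=1:−1/144 t=2:+1/576 = -1/288
(3j)²=20/1001 [(3 4 5; 0 0 0)], sign=+1
Σ_t [1,2]: t=1:−1/2880 t=2:+1/576 = 1/720
(3j)²=80/3003 [(3 4 5; -2 2 0)], sign=-1
⇒ 4πI² = 4800/13013
I = (-1)√(4800/13013/(4π)) = -0.17132746

Gaunt coefficient, -0.171327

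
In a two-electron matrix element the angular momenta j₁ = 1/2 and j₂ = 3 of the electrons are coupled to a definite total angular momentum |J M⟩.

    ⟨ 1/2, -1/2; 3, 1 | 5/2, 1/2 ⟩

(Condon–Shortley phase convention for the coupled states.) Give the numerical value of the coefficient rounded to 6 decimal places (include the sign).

−√(4/7) ≈ -0.755929

triangle: 1!*0!*5!/7! = 120/5040
(j±m)!: 0!*1!*4!*2!*3!*2! = 576
prefactor² = (2J+1)*Δ*N² = 576/7
  k=1: −1/(1!*0!*0!*3!*0!*2!) = -1/12
Σ = -1/12  ⇒  CG² = 576/7*(-1/12)² = 4/7
CG = −√(4/7) = -0.755929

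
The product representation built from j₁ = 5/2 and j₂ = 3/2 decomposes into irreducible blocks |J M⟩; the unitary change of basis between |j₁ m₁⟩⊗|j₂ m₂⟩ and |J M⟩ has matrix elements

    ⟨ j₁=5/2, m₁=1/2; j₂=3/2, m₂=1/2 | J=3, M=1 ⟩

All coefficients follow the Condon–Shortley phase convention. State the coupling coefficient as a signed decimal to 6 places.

−√(1/60) = -0.129099

triangle: 1!×4!×2!/8! = 48/40320
(j±m)!: 3!×2!×2!×1!×4!×2! = 1152
prefactor² = (2J+1)×Δ×N² = 48/5
  k=0: +1/(0!×1!×2!×2!×2!×0!) = 1/8
  k=1: −1/(1!×0!×1!×1!×3!×1!) = -1/6
Σ = -1/24  ⇒  CG² = 48/5×(-1/24)² = 1/60
CG = −√(1/60) = -0.129099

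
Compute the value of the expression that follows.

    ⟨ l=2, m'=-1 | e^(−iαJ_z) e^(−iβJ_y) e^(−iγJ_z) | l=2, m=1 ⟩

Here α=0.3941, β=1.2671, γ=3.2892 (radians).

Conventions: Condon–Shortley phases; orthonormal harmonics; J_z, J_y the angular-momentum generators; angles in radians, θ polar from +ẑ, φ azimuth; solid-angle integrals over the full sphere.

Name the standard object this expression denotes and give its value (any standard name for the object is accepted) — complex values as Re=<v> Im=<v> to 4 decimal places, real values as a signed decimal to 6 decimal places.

Wigner D-matrix element, Re=-0.5432 Im=-0.1367

This is a Wigner D-matrix element — the rotation-matrix element ⟨l m'| R(α,β,γ) |l m⟩ in the angular-momentum basis.
D^2_{-1,1}(0.3941,1.2671,3.2892) = e^{-i·-1·0.3941}·d^2_{-1,1}(1.2671)·e^{-i·1·3.2892}. Compute d first:
c=cos(1.267100/2)=0.805931, s=sin(1.267100/2)=0.592010; N=√[1·6·6·1]=6.000000
Admissible k: 2..3 (factorial args all ≥0)
  k=2: (−1)^0·6.0000/(2)·0.8059^2·0.5920^2 = +0.682927
  k=3: (−1)^1·6.0000/(6)·0.8059^0·0.5920^4 = -0.122833
d^2_{-1,1}(1.2671) = +0.682927 -0.122833 = +0.560094
D = (+0.923343+0.383977i)·(+0.560094)·(-0.989126+0.147072i) = -0.543165-0.136665i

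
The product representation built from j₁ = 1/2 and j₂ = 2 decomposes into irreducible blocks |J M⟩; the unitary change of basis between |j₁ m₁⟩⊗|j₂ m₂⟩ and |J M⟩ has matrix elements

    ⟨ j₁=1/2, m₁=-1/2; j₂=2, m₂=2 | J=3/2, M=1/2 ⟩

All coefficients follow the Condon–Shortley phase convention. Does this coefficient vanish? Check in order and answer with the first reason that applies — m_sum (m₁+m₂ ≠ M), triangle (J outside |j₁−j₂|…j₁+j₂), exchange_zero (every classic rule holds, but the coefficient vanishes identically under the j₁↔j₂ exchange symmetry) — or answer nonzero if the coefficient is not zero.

m_sum

m-sum: m₁+m₂ = -1/2+2 = 3/2, M = 1/2  ✗ ⇒ coefficient is 0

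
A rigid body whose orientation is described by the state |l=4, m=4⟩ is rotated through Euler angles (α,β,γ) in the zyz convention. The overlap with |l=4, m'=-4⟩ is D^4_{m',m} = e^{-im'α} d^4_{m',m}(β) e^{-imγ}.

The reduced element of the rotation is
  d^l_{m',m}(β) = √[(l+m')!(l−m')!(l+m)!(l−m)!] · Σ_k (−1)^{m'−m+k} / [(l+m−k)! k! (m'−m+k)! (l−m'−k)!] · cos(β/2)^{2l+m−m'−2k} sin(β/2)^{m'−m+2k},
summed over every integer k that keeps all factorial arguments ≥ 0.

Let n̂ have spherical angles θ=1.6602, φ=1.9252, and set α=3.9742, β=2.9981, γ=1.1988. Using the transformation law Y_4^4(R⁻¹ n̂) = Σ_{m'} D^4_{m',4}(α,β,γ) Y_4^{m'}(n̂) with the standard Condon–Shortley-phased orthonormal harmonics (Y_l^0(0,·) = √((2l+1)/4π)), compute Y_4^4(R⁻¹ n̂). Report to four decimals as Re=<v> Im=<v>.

Re=-0.4239 Im=-0.1255

Need the full column D^4_{m',4} for m'=−4..4 at α=3.9742, β=2.9981, γ=1.1988.
cos(β/2)=0.071685, sin(β/2)=0.997427
d^4_{-4,4}: single k=8 term ⇒ +0.979603;  D = +0.103669-0.974102i
d^4_{-3,4}: single k=7 term ⇒ +0.199132;  D = +0.132287+0.148841i
d^4_{-2,4}: single k=6 term ⇒ +0.026774;  D = -0.026773-0.000311i
d^4_{-1,4}: single k=5 term ⇒ +0.002721;  D = +0.001855-0.001992i
d^4_{0,4}: single k=4 term ⇒ +0.000219;  D = +0.000018+0.000218i
d^4_{1,4}: single k=3 term ⇒ +0.000014;  D = -0.000011-0.000009i
d^4_{2,4}: single k=2 term ⇒ +0.000001;  D = +0.000001-0.000000i
d^4_{3,4}: single k=1 term ⇒ +0.000000;  D = -0.000000+0.000000i
d^4_{4,4}: single k=0 term ⇒ +0.000000;  D = -0.000000-0.000000i
Y_4^{m'}(θ=1.6602,φ=1.9252) and Σ D·Y over m':
  (+0.1037-0.9741i)·(+0.0665-0.4304i)  (+0.1323+0.1488i)·(-0.0965-0.0537i)  (-0.0268-0.0003i)·(+0.2379-0.2040i)  (+0.0019-0.0020i)·(-0.0430-0.1162i)  (+0.0000+0.0002i)·(+0.2923+0.0000i)  (-0.0000-0.0000i)·(+0.0430-0.1162i)  (+0.0000-0.0000i)·(+0.2379+0.2040i)  (-0.0000+0.0000i)·(+0.0965-0.0537i)  (-0.0000-0.0000i)·(+0.0665+0.4304i)
Y_4^4(R⁻¹ n̂) = -0.423886-0.125491i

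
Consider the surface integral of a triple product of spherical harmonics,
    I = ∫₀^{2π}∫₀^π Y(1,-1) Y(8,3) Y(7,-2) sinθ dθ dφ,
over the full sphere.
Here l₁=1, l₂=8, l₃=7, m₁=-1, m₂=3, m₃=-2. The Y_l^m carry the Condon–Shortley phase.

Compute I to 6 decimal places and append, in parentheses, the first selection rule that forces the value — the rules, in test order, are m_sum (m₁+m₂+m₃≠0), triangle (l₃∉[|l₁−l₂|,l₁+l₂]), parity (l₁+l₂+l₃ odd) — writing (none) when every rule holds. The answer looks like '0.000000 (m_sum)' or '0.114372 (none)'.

Rules hold: Σm=0, L=16 even, 7≤7≤9.
N = 3·17·15 = 765
Δ = 2!·0!·14!/17! = 1/2040
Racah Σ t=1..1: t=1:−1/25401600 = -1/25401600
⇒ 3j(1 8 7; 0 0 0)² = 8/255, sgn +1
Racah Σ t=2..2: t=2:+1/87091200 = 1/87091200
⇒ 3j(1 8 7; -1 3 -2)² = 11/408, sgn -1
4πI² = N·(3j₀)²·(3jₘ)² = 11/17
I = -1·√(0.647059/4π) = -0.22691696
No selection rule forces the value: the integral is nonzero (none).

-0.226917 (none)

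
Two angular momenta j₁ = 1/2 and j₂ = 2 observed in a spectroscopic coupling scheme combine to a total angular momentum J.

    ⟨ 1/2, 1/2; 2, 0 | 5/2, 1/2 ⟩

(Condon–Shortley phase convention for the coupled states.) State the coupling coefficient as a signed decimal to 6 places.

+√(3/5) = +0.774597

j₁+j₂−J=0  J+j₁−j₂=1  J−j₁+j₂=4  j₁+j₂+J+1=6
(j₁±m₁, j₂±m₂, J±M) = (1,0,2,2,3,2)
P² = 48/5
sum k=0..0:
  [0] +1/4 = 1/4
S = 1/4
C² = P²·S² = 3/5 ; C = +0.774597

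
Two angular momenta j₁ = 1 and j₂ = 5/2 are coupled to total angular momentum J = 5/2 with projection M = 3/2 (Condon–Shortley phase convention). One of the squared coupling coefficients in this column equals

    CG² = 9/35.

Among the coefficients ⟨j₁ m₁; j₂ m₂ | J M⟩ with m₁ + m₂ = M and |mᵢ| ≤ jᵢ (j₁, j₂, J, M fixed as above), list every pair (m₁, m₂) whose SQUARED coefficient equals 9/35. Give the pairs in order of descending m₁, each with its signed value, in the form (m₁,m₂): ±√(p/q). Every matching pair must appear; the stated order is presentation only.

Admissible pairs with m₁+m₂ = M = 3/2: (-1,5/2), (0,3/2), (1,1/2)
  (m₁,m₂)=(1,1/2): CG² = 16/35, CG = +√(16/35)
  (m₁,m₂)=(0,3/2): CG² = 9/35, CG = −√(9/35)   ← matches the target
  (m₁,m₂)=(-1,5/2): CG² = 2/7, CG = −√(2/7)
Pairs with CG² = 9/35: (0,3/2): −√(9/35)

(0,3/2): −√(9/35)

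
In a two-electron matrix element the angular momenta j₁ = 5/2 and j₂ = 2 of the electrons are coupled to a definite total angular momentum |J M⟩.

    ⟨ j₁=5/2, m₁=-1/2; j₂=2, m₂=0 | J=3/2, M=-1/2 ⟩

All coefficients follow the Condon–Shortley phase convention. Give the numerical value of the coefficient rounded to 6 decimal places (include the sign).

+0.239046

j₁+j₂−J=3  J+j₁−j₂=2  J−j₁+j₂=1  j₁+j₂+J+1=7
(j₁±m₁, j₂±m₂, J±M) = (2,3,2,2,1,2)
P² = 32/35
sum k=1..2:
  [1] −1/4 = -1/4
  [2] +1/2 = 1/2
S = 1/4
C² = P²·S² = 2/35 ; C = +0.239046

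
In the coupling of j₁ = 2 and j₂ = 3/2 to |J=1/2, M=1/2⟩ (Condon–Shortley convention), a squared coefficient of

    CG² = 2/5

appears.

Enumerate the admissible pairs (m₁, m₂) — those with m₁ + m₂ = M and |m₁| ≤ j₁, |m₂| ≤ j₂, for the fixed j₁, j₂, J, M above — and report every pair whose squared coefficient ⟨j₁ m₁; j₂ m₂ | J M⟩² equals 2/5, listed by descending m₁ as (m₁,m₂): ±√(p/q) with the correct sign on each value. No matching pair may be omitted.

Admissible pairs with m₁+m₂ = M = 1/2: (-1,3/2), (0,1/2), (1,-1/2), (2,-3/2)
  (m₁,m₂)=(2,-3/2): CG² = 2/5, CG = +√(2/5)   ← matches the target
  (m₁,m₂)=(1,-1/2): CG² = 3/10, CG = −√(3/10)
  (m₁,m₂)=(0,1/2): CG² = 1/5, CG = +√(1/5)
  (m₁,m₂)=(-1,3/2): CG² = 1/10, CG = −√(1/10)
Pairs with CG² = 2/5: (2,-3/2): +√(2/5)

(2,-3/2): +√(2/5)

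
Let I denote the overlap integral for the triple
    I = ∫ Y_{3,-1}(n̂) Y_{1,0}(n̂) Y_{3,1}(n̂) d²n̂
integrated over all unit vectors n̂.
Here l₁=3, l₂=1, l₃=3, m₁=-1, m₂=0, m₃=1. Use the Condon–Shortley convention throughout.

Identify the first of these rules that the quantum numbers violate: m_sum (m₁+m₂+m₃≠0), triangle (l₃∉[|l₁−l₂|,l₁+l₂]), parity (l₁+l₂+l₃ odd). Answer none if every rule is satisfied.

m₁+m₂+m₃ = -1 + 0 + 1 = 0  ✓
triangle: |3−1|=2 ≤ l₃=3 ≤ 3+1=4  ✓
parity: l₁+l₂+l₃ = 7 is odd  ✗

parity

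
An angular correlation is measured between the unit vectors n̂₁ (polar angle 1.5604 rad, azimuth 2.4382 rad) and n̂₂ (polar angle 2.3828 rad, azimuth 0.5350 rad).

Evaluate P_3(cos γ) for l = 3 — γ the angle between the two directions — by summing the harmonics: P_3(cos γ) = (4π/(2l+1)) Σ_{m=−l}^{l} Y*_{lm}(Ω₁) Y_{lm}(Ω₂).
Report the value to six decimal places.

Addition theorem: P_3(cos γ) = (4π/7) Σ_m Y*_{lm}(Ω₁) Y_{lm}(Ω₂), m = −3…3:
  [-3]  conj(Y_{3,-3})(Ω₁) = +0.214254+0.357931i ; Y_{3,-3}(Ω₂) = -0.004647-0.135821i ; Δ = +0.047619-0.030764i
  [-2]  conj(Y_{3,-2})(Ω₁) = +0.001735-0.010481i ; Y_{3,-2}(Ω₂) = -0.168566+0.307975i ; Δ = +0.002935+0.002301i
  [-1]  conj(Y_{3,-1})(Ω₁) = +0.246328-0.208912i ; Y_{3,-1}(Ω₂) = +0.312373-0.185129i ; Δ = +0.038270-0.110861i
  [+0]  conj(Y_{3,0})(Ω₁) = -0.011637-0.000000i ; Y_{3,0}(Ω₂) = +0.099394+0.000000i ; Δ = -0.001157-0.000000i
  [+1]  conj(Y_{3,1})(Ω₁) = -0.246328-0.208912i ; Y_{3,1}(Ω₂) = -0.312373-0.185129i ; Δ = +0.038270+0.110861i
  [+2]  conj(Y_{3,2})(Ω₁) = +0.001735+0.010481i ; Y_{3,2}(Ω₂) = -0.168566-0.307975i ; Δ = +0.002935-0.002301i
  [+3]  conj(Y_{3,3})(Ω₁) = -0.214254+0.357931i ; Y_{3,3}(Ω₂) = +0.004647-0.135821i ; Δ = +0.047619+0.030764i
Accumulated sum +0.176493+0.000000i; after 4π/(2l+1) scaling, +0.316840+0.000000i ⇒ P_3 = 0.316840

0.316840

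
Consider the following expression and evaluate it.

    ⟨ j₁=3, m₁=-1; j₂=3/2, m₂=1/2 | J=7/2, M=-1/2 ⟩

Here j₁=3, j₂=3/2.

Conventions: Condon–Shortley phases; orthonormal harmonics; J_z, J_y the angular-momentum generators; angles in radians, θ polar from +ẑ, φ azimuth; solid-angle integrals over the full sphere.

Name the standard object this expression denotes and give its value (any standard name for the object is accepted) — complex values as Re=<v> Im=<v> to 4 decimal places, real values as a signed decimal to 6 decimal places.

Clebsch–Gordan coefficient, −√(2/7) ≈ -0.534522

This is a Clebsch–Gordan (vector-coupling) coefficient.
triangle: 1!*5!*2!/9! = 240/362880
(j±m)!: 2!*4!*2!*1!*3!*4! = 13824
prefactor² = (2J+1)*Δ*N² = 512/7
  k=0: +1/(0!*1!*4!*2!*1!*0!) = 1/48
  k=1: −1/(1!*0!*3!*1!*2!*1!) = -1/12
Σ = -1/16  ⇒  CG² = 512/7*(-1/16)² = 2/7
CG = −√(2/7) = -0.534522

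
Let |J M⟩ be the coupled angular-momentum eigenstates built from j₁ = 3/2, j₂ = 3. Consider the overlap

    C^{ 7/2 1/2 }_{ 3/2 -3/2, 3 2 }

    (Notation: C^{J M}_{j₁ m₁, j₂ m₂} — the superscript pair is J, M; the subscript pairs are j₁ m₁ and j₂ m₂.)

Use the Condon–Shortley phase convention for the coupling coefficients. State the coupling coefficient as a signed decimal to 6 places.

-0.487950

j₁+j₂−J=1  J+j₁−j₂=2  J−j₁+j₂=5  j₁+j₂+J+1=9
(j₁±m₁, j₂±m₂, J±M) = (0,3,5,1,4,3)
P² = 3840/7
sum k=1..1:
  [1] −1/48 = -1/48
S = -1/48
C² = P²·S² = 5/21 ; C = -0.487950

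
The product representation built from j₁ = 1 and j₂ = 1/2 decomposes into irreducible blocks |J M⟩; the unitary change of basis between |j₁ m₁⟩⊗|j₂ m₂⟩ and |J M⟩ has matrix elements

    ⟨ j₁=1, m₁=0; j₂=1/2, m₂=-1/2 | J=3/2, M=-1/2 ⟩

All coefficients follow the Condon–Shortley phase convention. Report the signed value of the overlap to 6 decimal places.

+0.816497  (= +√(2/3))

triangle: 0!·2!·1!/4! = 2/24
(j±m)!: 1!·1!·0!·1!·1!·2! = 2
prefactor² = (2J+1)·Δ·N² = 2/3
  k=0: +1/(0!·0!·1!·0!·1!·1!) = 1
Σ = 1  ⇒  CG² = 2/3·1² = 2/3
CG = +√(2/3) = +0.816497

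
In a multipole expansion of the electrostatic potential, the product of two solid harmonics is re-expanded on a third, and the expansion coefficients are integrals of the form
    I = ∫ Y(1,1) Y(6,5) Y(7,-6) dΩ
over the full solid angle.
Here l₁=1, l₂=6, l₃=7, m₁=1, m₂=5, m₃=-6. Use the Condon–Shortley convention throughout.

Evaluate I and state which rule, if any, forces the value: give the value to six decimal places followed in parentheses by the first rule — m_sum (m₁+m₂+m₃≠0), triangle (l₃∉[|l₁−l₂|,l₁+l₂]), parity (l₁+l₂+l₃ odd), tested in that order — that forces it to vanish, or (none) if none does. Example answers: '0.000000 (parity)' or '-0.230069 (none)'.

Checks pass: Σm=0; 14 even; l₃=7∈[5,7].
(2·1+1)(2·6+1)(2·7+1) = 585
Δ: 0! 2! 12! / 15! → 1/1365
sum: t=0:+1/518400 = 1/518400
3j²(1 6 7; 0 0 0) = Δ·Π!·Σ² = 7/195  (sign -1)
sum: t=0:+1/79833600 = 1/79833600
3j²(1 6 7; 1 5 -6) = Δ·Π!·Σ² = 2/35  (sign -1)
combine: 4πI² = 585·7/195·2/35 = 6/5
take √, sign +1: I = 0.30901936
No selection rule forces the value: the integral is nonzero (none).

0.309019 (none)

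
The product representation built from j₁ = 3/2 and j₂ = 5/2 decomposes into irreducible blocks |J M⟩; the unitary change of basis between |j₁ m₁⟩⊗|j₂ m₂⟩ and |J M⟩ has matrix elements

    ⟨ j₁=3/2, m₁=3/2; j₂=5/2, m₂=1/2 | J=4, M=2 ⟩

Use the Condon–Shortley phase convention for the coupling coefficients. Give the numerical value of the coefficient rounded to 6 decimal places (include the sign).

j₁+j₂−J=0  J+j₁−j₂=3  J−j₁+j₂=5  j₁+j₂+J+1=9
(j₁±m₁, j₂±m₂, J±M) = (3,0,3,2,6,2)
P² = 12960/7
sum k=0..0:
  [0] +1/72 = 1/72
S = 1/72
C² = P²·S² = 5/14 ; C = +0.597614

+0.597614  (= +√(5/14))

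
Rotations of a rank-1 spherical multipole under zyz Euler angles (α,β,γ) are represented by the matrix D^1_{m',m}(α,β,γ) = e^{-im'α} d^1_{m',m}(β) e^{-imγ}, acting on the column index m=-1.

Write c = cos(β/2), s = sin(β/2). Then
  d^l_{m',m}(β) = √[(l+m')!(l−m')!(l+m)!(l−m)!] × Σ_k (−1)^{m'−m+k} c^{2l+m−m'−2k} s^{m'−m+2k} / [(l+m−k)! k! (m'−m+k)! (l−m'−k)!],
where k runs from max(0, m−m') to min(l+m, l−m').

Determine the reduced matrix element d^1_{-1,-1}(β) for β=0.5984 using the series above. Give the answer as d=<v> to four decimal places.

d=0.9131

d^1_{-1,-1}(β=0.5984) via the finite sum:
With c≡cos(β/2)=0.955573 and s≡sin(β/2)=0.294756, N=[1·2·1·2]^{1/2}=2.000000
The bounds max(0,m−m')=0 and min(l+m,l−m')=0 give 1 term
  k=0: (−1)^0·2.0000/(2)·0.9556^2·0.2948^0 = +0.913119
d^1_{-1,-1}(0.5984) = +0.913119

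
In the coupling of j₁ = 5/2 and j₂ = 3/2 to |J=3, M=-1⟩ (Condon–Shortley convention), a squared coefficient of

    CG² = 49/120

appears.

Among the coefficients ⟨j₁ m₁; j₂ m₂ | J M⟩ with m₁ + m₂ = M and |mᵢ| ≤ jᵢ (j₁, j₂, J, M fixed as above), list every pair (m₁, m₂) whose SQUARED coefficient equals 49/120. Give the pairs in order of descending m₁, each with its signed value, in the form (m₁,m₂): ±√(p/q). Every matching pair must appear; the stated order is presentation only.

(-3/2,1/2): −√(49/120)

Admissible pairs with m₁+m₂ = M = -1: (-5/2,3/2), (-3/2,1/2), (-1/2,-1/2), (1/2,-3/2)
  (m₁,m₂)=(1/2,-3/2): CG² = 9/20, CG = +√(9/20)
  (m₁,m₂)=(-1/2,-1/2): CG² = 1/60, CG = +√(1/60)
  (m₁,m₂)=(-3/2,1/2): CG² = 49/120, CG = −√(49/120)   ← matches the target
  (m₁,m₂)=(-5/2,3/2): CG² = 1/8, CG = −√(1/8)
Pairs with CG² = 49/120: (-3/2,1/2): −√(49/120)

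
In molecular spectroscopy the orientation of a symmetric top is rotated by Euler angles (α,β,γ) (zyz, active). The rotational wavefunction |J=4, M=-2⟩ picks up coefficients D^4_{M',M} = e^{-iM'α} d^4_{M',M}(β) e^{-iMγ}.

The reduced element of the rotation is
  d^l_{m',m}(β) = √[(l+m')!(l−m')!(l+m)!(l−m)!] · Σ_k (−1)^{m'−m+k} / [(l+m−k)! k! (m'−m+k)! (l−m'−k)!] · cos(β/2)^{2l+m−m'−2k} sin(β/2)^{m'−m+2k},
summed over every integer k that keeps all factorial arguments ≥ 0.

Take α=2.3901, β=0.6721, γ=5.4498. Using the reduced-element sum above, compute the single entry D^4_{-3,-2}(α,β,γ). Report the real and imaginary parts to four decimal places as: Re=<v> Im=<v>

Split into d^4_{-3,-2}(β=0.6721) × two z-phases.
With c≡cos(β/2)=0.944065 and s≡sin(β/2)=0.329761, N=[1·5040·2·720]^{1/2}=2693.993318
The bounds max(0,m−m')=1 and min(l+m,l−m')=2 give 2 terms
  k=1: (−1)^0·2693.9933/(720)·0.9441^7·0.3298^1 = +0.824660
  k=2: (−1)^1·2693.9933/(240)·0.9441^5·0.3298^3 = -0.301849
d^4_{-3,-2}(0.6721) = +0.824660 -0.301849 = +0.522810
Attach z-rotation phases: D = e^{-i(-3)(2.3901)}·(+0.522810)·e^{-i(-2)(5.4498)} = +0.371799-0.367554i

Re=0.3718 Im=-0.3676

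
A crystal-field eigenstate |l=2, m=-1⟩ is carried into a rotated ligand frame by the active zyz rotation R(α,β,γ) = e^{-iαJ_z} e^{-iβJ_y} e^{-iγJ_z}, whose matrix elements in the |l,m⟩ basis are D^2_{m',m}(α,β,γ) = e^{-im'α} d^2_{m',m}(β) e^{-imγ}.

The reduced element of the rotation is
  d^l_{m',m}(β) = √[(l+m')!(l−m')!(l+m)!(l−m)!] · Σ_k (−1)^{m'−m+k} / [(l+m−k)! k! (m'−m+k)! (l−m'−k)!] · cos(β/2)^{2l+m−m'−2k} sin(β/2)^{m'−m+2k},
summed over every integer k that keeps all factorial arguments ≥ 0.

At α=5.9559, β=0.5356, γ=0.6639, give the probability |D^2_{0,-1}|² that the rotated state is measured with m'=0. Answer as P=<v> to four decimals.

Split into d^2_{0,-1}(β=0.5356) × two z-phases.
Half-angle: c=0.964355, s=0.264610. N=√(2·2·1·6)=4.898979
k∈{0,1} keeps every argument non-negative
  k=0: (−1)^1·4.8990/(2)·0.9644^3·0.2646^1 = -0.581292
  k=1: (−1)^2·4.8990/(2)·0.9644^1·0.2646^3 = +0.043766
d^2_{0,-1}(0.5356) = -0.581292 +0.043766 = -0.537526
|D^2_{0,-1}|² = |d^2_{0,-1}(β)|² = (-0.537526)² = 0.288934 (the z-rotation phases have unit modulus)

P=0.2889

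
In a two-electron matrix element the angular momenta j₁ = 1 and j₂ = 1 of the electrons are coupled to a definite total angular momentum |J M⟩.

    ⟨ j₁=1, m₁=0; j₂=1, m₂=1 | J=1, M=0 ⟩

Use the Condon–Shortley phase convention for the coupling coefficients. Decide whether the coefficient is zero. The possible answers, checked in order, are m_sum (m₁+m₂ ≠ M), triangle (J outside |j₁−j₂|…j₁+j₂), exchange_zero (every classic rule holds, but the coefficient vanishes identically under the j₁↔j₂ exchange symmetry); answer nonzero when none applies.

m_sum

m-sum: m₁+m₂ = 0+1 = 1, M = 0  ✗ ⇒ coefficient is 0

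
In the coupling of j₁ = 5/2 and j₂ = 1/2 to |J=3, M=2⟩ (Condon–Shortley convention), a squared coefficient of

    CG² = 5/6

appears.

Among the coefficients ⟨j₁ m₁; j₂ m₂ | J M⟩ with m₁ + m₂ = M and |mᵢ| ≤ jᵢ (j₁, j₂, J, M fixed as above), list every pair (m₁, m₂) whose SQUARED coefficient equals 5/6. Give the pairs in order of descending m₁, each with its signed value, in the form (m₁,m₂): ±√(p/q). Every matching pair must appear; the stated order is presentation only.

Admissible pairs with m₁+m₂ = M = 2: (3/2,1/2), (5/2,-1/2)
  (m₁,m₂)=(5/2,-1/2): CG² = 1/6, CG = +√(1/6)
  (m₁,m₂)=(3/2,1/2): CG² = 5/6, CG = +√(5/6)   ← matches the target
Pairs with CG² = 5/6: (3/2,1/2): +√(5/6)

(3/2,1/2): +√(5/6)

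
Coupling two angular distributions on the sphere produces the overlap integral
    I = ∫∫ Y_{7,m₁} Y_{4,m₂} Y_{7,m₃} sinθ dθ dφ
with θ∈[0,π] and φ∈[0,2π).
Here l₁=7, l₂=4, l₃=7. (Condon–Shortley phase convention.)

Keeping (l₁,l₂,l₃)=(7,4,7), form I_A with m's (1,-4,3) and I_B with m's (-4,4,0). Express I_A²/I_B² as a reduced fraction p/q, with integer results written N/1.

14/11

l's match ⇒ only the (l;m) 3-j factors differ between A and B.
A: triangle coeff Δ(7,4,7) = 1/58198140; Σ_t [0,0]: t=0:+1/9953280 = 1/9953280; (3j)²=2450/138567 [(7 4 7; 1 -4 3)], sign=+1
B: triangle coeff Δ(7,4,7) = 1/58198140; Σ_t [4,4]: t=4:+1/17418240 = 1/17418240; (3j)²=175/12597 [(7 4 7; -4 4 0)], sign=-1
I_A²/I_B² = (2450/138567)/(175/12597) = 14/11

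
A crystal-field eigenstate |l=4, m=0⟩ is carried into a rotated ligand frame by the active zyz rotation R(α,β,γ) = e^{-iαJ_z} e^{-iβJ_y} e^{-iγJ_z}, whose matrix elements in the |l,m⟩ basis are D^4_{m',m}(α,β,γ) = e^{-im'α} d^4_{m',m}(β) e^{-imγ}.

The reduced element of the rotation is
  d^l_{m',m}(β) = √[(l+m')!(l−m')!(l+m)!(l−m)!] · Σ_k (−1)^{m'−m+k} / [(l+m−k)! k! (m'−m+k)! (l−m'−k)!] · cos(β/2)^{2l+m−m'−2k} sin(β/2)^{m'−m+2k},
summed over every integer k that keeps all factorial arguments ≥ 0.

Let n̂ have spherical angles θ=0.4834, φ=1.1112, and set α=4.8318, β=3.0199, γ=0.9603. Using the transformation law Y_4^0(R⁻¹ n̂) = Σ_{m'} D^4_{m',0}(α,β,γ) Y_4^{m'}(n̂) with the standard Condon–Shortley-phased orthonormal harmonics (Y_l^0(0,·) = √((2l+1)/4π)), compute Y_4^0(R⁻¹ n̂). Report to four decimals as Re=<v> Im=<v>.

Re=0.3190 Im=0.0000

Need the full column D^4_{m',0} for m'=−4..4 at α=4.8318, β=3.0199, γ=0.9603.
cos(β/2)=0.060809, sin(β/2)=0.998149
d^4_{-4,0}: single k=4 term ⇒ +0.000114;  D = +0.000101+0.000052i
d^4_{-3,0}: k∈[3..4] ⇒ +0.000010 -0.002636 = -0.002626;  D = +0.000921-0.002459i
d^4_{-2,0}: k∈[2..4] ⇒ +0.000000 -0.000343 +0.034692 = +0.034349;  D = -0.033374-0.008126i
d^4_{-1,0}: k∈[1..4] ⇒ +0.000000 -0.000022 +0.005978 -0.268442 = -0.262486;  D = -0.031269+0.260617i
d^4_{0,0}: k∈[0..4] ⇒ +0.000000 -0.000001 +0.000489 -0.058509 +0.985291 = +0.927269;  D = +0.927269+0.000000i
d^4_{1,0}: k∈[0..3] ⇒ -0.000000 +0.000022 -0.005978 +0.268442 = +0.262486;  D = +0.031269+0.260617i
d^4_{2,0}: k∈[0..2] ⇒ +0.000000 -0.000343 +0.034692 = +0.034349;  D = -0.033374+0.008126i
d^4_{3,0}: k∈[0..1] ⇒ -0.000010 +0.002636 = +0.002626;  D = -0.000921-0.002459i
d^4_{4,0}: single k=0 term ⇒ +0.000114;  D = +0.000101-0.000052i
Y_4^{m'}(θ=0.4834,φ=1.1112) and Σ D·Y over m':
  (+0.0001+0.0001i)·(-0.0055+0.0199i)  (+0.0009-0.0025i)·(-0.1092+0.0212i)  (-0.0334-0.0081i)·(-0.1967-0.2579i)  (-0.0313+0.2606i)·(+0.2149-0.4341i)  (+0.9273+0.0000i)·(+0.1050+0.0000i)  (+0.0313+0.2606i)·(-0.2149-0.4341i)  (-0.0334+0.0081i)·(-0.1967+0.2579i)  (-0.0009-0.0025i)·(+0.1092+0.0212i)  (+0.0001-0.0001i)·(-0.0055-0.0199i)
Y_4^0(R⁻¹ n̂) = +0.318988+0.000000i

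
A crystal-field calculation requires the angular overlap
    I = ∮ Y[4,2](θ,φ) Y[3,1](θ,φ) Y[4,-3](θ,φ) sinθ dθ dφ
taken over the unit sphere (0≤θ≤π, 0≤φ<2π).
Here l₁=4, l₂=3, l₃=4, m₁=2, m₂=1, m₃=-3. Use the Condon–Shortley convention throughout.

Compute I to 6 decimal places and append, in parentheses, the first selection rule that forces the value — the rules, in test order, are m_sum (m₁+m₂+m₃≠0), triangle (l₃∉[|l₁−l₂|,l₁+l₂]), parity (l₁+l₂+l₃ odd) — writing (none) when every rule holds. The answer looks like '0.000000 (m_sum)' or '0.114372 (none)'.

0.000000 (parity)

Σlᵢ=11 odd — θ-integrand is odd under cosθ→−cosθ; I=0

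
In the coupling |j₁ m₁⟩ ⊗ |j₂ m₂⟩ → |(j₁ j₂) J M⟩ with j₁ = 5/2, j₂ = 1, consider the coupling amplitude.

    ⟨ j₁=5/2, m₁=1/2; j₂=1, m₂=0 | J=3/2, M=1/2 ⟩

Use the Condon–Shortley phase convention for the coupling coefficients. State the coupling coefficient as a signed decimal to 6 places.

j₁+j₂−J=2  J+j₁−j₂=3  J−j₁+j₂=0  j₁+j₂+J+1=6
(j₁±m₁, j₂±m₂, J±M) = (3,2,1,1,2,1)
P² = 8/5
sum k=1..1:
  [1] −1/2 = -1/2
S = -1/2
C² = P²·S² = 2/5 ; C = -0.632456

−√(2/5) ≈ -0.632456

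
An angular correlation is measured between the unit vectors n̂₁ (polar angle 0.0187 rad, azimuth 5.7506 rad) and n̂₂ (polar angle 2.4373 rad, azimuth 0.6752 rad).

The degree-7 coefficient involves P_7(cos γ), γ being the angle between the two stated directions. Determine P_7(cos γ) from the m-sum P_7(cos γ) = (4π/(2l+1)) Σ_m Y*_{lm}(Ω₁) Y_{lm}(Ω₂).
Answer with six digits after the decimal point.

Addition theorem: P_7(cos γ) = (4π/15) Σ_m Y*_{lm}(Ω₁) Y_{lm}(Ω₂), m = −7…7:
  term(m=-7) = -0.000000-0.000000i   from Y*(Ω₁)=-0.000000+0.000000i, Y(Ω₂)=+0.000334+0.023857i
  term(m=-6) = -0.000000+0.000000i   from Y*(Ω₁)=-0.000000+0.000000i, Y(Ω₂)=+0.064519-0.082928i
  term(m=-5) = +0.000000+0.000000i   from Y*(Ω₁)=-0.000000-0.000000i, Y(Ω₂)=-0.266040+0.063529i
  term(m=-4) = -0.000000-0.000000i   from Y*(Ω₁)=-0.000000-0.000001i, Y(Ω₂)=+0.404489+0.190818i
  term(m=-3) = -0.000020+0.000010i   from Y*(Ω₁)=-0.000002-0.000058i, Y(Ω₂)=-0.170192-0.348045i
  term(m=-2) = -0.000064-0.000057i   from Y*(Ω₁)=+0.001270-0.002294i, Y(Ω₂)=+0.007134-0.031843i
  term(m=-1) = -0.010661+0.028068i   from Y*(Ω₁)=+0.065698-0.038722i, Y(Ω₂)=-0.307322+0.246089i
  term(m=+0) = +0.099804+0.000000i   from Y*(Ω₁)=+1.087206-0.000000i, Y(Ω₂)=+0.091799+0.000000i
  term(m=+1) = -0.010661-0.028068i   from Y*(Ω₁)=-0.065698-0.038722i, Y(Ω₂)=+0.307322+0.246089i
  term(m=+2) = -0.000064+0.000057i   from Y*(Ω₁)=+0.001270+0.002294i, Y(Ω₂)=+0.007134+0.031843i
  term(m=+3) = -0.000020-0.000010i   from Y*(Ω₁)=+0.000002-0.000058i, Y(Ω₂)=+0.170192-0.348045i
  term(m=+4) = -0.000000+0.000000i   from Y*(Ω₁)=-0.000000+0.000001i, Y(Ω₂)=+0.404489-0.190818i
  term(m=+5) = +0.000000-0.000000i   from Y*(Ω₁)=+0.000000-0.000000i, Y(Ω₂)=+0.266040+0.063529i
  term(m=+6) = -0.000000-0.000000i   from Y*(Ω₁)=-0.000000-0.000000i, Y(Ω₂)=+0.064519+0.082928i
  term(m=+7) = -0.000000+0.000000i   from Y*(Ω₁)=+0.000000+0.000000i, Y(Ω₂)=-0.000334+0.023857i
Accumulated sum +0.078314-0.000000i; after 4π/(2l+1) scaling, +0.065608-0.000000i ⇒ P_7 = 0.065608

0.065608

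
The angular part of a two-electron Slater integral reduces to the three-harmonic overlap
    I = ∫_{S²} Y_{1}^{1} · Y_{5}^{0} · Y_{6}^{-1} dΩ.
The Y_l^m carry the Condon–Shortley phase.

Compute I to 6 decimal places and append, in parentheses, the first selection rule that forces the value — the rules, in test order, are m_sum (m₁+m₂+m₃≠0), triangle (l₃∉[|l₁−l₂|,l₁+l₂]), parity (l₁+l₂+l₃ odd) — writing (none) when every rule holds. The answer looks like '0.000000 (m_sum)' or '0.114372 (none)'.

-0.187239 (none)

Rules hold: Σm=0, L=12 even, 4≤6≤6.
N = 3·11·13 = 429
Δ = 0!·2!·10!/13! = 1/858
Racah Σ t=0..0: t=0:+1/14400 = 1/14400
⇒ 3j(1 5 6; 0 0 0)² = 6/143, sgn +1
Racah Σ t=0..0: t=0:+1/28800 = 1/28800
⇒ 3j(1 5 6; 1 0 -1)² = 7/286, sgn -1
4πI² = N·(3j₀)²·(3jₘ)² = 63/143
I = -1·√(0.440559/4π) = -0.18723944
No selection rule forces the value: the integral is nonzero (none).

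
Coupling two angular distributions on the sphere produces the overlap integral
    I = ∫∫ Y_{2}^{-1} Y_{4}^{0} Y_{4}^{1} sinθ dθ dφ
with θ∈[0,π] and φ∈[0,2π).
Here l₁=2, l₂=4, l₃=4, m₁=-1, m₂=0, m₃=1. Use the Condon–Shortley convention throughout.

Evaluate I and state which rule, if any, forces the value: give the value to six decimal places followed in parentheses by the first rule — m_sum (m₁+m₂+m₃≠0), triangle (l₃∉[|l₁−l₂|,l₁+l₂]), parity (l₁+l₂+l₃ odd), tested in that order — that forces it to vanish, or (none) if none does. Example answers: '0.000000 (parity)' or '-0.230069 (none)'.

-0.044869 (none)

Checks pass: Σm=0; 10 even; l₃=4∈[2,6].
(2·2+1)(2·4+1)(2·4+1) = 405
Δ: 2! 2! 6! / 11! → 1/13860
sum: t=0:+1/192 t=1:−1/36 t=2:+1/192 = -5/288
3j²(2 4 4; 0 0 0) = Δ·Π!·Σ² = 20/693  (sign -1)
sum: t=1:−1/72 t=2:+1/96 = -1/288
3j²(2 4 4; -1 0 1) = Δ·Π!·Σ² = 1/462  (sign +1)
combine: 4πI² = 405·20/693·1/462 = 150/5929
take √, sign -1: I = -0.04486937
No selection rule forces the value: the integral is nonzero (none).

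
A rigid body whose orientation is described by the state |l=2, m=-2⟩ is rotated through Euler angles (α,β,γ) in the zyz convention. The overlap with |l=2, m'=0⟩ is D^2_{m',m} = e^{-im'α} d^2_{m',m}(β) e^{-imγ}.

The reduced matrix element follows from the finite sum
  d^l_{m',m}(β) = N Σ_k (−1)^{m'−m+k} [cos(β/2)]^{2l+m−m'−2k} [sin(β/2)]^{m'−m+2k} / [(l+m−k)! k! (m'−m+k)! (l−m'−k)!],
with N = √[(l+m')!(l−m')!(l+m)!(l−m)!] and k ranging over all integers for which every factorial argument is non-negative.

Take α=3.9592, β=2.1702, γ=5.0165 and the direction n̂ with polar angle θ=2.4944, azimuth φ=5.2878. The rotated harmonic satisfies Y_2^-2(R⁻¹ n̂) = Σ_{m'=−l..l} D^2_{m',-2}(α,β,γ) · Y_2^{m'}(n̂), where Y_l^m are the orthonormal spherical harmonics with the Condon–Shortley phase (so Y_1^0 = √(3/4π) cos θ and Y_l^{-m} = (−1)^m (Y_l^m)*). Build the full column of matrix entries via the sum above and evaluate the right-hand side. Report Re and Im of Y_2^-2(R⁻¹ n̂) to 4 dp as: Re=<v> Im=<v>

Re=-0.1461 Im=0.2163

Need the full column D^2_{m',-2} for m'=−2..2 at α=3.9592, β=2.1702, γ=5.0165.
cos(β/2)=0.466824, sin(β/2)=0.884350
d^2_{-2,-2}: single k=0 term ⇒ +0.047491;  D = +0.029590-0.037147i
d^2_{-1,-2}: single k=0 term ⇒ -0.179935;  D = -0.025993-0.178047i
d^2_{0,-2}: single k=0 term ⇒ +0.417475;  D = -0.342608-0.238549i
d^2_{1,-2}: single k=0 term ⇒ -0.645738;  D = -0.631634+0.134222i
d^2_{2,-2}: single k=0 term ⇒ +0.611641;  D = -0.316460+0.523410i
Y_2^{m'}(θ=2.4944,φ=5.2878) and Σ D·Y over m':
  (+0.0296-0.0371i)·(-0.0573+0.1282i)  (-0.0260-0.1780i)·(-0.2022-0.3118i)  (-0.3426-0.2385i)·(+0.2868+0.0000i)  (-0.6316+0.1342i)·(+0.2022-0.3118i)  (-0.3165+0.5234i)·(-0.0573-0.1282i)
Y_2^-2(R⁻¹ n̂) = -0.146096+0.216290i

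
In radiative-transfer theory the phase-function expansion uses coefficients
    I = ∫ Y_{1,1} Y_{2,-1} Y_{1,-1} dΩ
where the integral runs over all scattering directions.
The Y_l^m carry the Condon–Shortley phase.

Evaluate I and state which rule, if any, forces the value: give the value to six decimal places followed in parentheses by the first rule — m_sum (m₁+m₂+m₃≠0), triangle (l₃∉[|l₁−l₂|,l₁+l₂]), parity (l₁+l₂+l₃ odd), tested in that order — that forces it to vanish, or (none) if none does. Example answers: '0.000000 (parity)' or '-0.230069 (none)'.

0.000000 (m_sum)

Σmᵢ = -1 ≠ 0, so the φ-integral vanishes; I = 0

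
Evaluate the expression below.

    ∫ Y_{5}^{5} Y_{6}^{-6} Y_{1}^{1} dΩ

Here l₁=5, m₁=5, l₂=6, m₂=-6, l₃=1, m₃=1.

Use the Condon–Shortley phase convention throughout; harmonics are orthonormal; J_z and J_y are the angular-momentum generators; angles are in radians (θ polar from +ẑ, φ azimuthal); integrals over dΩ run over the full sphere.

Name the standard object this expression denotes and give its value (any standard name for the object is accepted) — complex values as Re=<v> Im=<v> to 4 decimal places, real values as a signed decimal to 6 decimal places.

Gaunt coefficient, +0.331940

This is a Gaunt coefficient — the integral of a triple product of spherical harmonics over the sphere.
Rules hold: Σm=0, L=12 even, 1≤1≤11.
N = 11·13·3 = 429
Δ = 10!·0!·2!/13! = 1/858
Racah Σ t=5..5: t=5:−1/14400 = -1/14400
⇒ 3j(5 6 1; 0 0 0)² = 6/143, sgn +1
Racah Σ t=0..0: t=0:+1/7257600 = 1/7257600
⇒ 3j(5 6 1; 5 -6 1)² = 1/13, sgn +1
4πI² = N·(3j₀)²·(3jₘ)² = 18/13
I = +1·√(1.38462/4π) = 0.33194004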